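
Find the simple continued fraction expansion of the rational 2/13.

[0; 6, 2]

Run the Euclidean algorithm on 2 and 13; the successive quotients are the partial quotients a_0, a_1, ... (each step inverts the fractional part left over by the previous one):
  2 = 0*13 + 2, so a_0 = 0.
  13 = 6*2 + 1, so a_1 = 6.
  2 = 2*1 + 0, so a_2 = 2.
The remainder reaches 0 after 3 divisions, so the expansion has 3 partial quotients, read off in order.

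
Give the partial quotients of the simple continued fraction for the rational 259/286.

[0; 1, 9, 1, 1, 2, 5]

Run the Euclidean algorithm on 259 and 286; the successive quotients are the partial quotients a_0, a_1, ... (each step inverts the fractional part left over by the previous one):
  259 = 0*286 + 259, so a_0 = 0.
  286 = 1*259 + 27, so a_1 = 1.
  259 = 9*27 + 16, so a_2 = 9.
  27 = 1*16 + 11, so a_3 = 1.
  16 = 1*11 + 5, so a_4 = 1.
  11 = 2*5 + 1, so a_5 = 2.
  5 = 5*1 + 0, so a_6 = 5.
The remainder reaches 0 after 7 divisions, so the expansion has 7 partial quotients, read off in order.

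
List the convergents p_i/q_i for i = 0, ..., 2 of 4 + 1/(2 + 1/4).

Using the convergent recurrence p_i = a_i*p_{i-1} + p_{i-2}, q_i = a_i*q_{i-1} + q_{i-2} with p_{-2}=0, p_{-1}=1, q_{-2}=1, q_{-1}=0:
  i=0: a_0=4, p_0 = 4*1 + 0 = 4, q_0 = 4*0 + 1 = 1.
  i=1: a_1=2, p_1 = 2*4 + 1 = 9, q_1 = 2*1 + 0 = 2.
  i=2: a_2=4, p_2 = 4*9 + 4 = 40, q_2 = 4*2 + 1 = 9.

4/1, 9/2, 40/9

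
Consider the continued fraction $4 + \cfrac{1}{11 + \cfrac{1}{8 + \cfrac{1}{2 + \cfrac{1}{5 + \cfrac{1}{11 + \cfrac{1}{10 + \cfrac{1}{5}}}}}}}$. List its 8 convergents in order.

Using the convergent recurrence p_i = a_i*p_{i-1} + p_{i-2}, q_i = a_i*q_{i-1} + q_{i-2} with p_{-2}=0, p_{-1}=1, q_{-2}=1, q_{-1}=0:
  i=0: a_0=4, p_0 = 4*1 + 0 = 4, q_0 = 4*0 + 1 = 1.
  i=1: a_1=11, p_1 = 11*4 + 1 = 45, q_1 = 11*1 + 0 = 11.
  i=2: a_2=8, p_2 = 8*45 + 4 = 364, q_2 = 8*11 + 1 = 89.
  i=3: a_3=2, p_3 = 2*364 + 45 = 773, q_3 = 2*89 + 11 = 189.
  i=4: a_4=5, p_4 = 5*773 + 364 = 4229, q_4 = 5*189 + 89 = 1034.
  i=5: a_5=11, p_5 = 11*4229 + 773 = 47292, q_5 = 11*1034 + 189 = 11563.
  i=6: a_6=10, p_6 = 10*47292 + 4229 = 477149, q_6 = 10*11563 + 1034 = 116664.
  i=7: a_7=5, p_7 = 5*477149 + 47292 = 2433037, q_7 = 5*116664 + 11563 = 594883.

4/1, 45/11, 364/89, 773/189, 4229/1034, 47292/11563, 477149/116664, 2433037/594883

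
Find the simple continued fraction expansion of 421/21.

Run the Euclidean algorithm on 421 and 21; the successive quotients are the partial quotients a_0, a_1, ... (each step inverts the fractional part left over by the previous one):
  421 = 20*21 + 1, so a_0 = 20.
  21 = 21*1 + 0, so a_1 = 21.
The remainder reaches 0 after 2 divisions, so the expansion has 2 partial quotients, read off in order.

[20; 21]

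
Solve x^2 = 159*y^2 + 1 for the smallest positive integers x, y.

First expand sqrt(159) as a continued fraction. With x_i = (sqrt(159) + m_i)/d_i and (m_0, d_0) = (0, 1): a_0 = floor(sqrt(159)) = 12, since 12^2 = 144 <= 159 < 169 = 13^2.
Iterate m_{i+1} = d_i*a_i - m_i, d_{i+1} = (159 - m_{i+1}^2)/d_i, a_{i+1} = floor((a_0 + m_{i+1})/d_{i+1}):
  m_1 = 1*12 - 0 = 12, d_1 = (159 - 12^2)/1 = 15/1 = 15, a_1 = floor((12 + 12)/15) = 1.
  m_2 = 15*1 - 12 = 3, d_2 = (159 - 3^2)/15 = 150/15 = 10, a_2 = floor((12 + 3)/10) = 1.
  m_3 = 10*1 - 3 = 7, d_3 = (159 - 7^2)/10 = 110/10 = 11, a_3 = floor((12 + 7)/11) = 1.
  m_4 = 11*1 - 7 = 4, d_4 = (159 - 4^2)/11 = 143/11 = 13, a_4 = floor((12 + 4)/13) = 1.
  m_5 = 13*1 - 4 = 9, d_5 = (159 - 9^2)/13 = 78/13 = 6, a_5 = floor((12 + 9)/6) = 3.
  m_6 = 6*3 - 9 = 9, d_6 = (159 - 9^2)/6 = 78/6 = 13, a_6 = floor((12 + 9)/13) = 1.
  m_7 = 13*1 - 9 = 4, d_7 = (159 - 4^2)/13 = 143/13 = 11, a_7 = floor((12 + 4)/11) = 1.
  m_8 = 11*1 - 4 = 7, d_8 = (159 - 7^2)/11 = 110/11 = 10, a_8 = floor((12 + 7)/10) = 1.
  m_9 = 10*1 - 7 = 3, d_9 = (159 - 3^2)/10 = 150/10 = 15, a_9 = floor((12 + 3)/15) = 1.
  m_10 = 15*1 - 3 = 12, d_10 = (159 - 12^2)/15 = 15/15 = 1, a_10 = floor((12 + 12)/1) = 24.
  m_11 = 1*24 - 12 = 12, d_11 = (159 - 12^2)/1 = 15/1 = 15: (m_11, d_11) = (m_1, d_1) = (12, 15), so from here the quotients repeat a_1, ..., a_10; the period length is 10.
So sqrt(159) = [12; (1, 1, 1, 1, 3, 1, 1, 1, 1, 24)] with period length k = 10.
k is even, so the fundamental solution of x^2 - 159y^2 = 1 is (p_{k-1}, q_{k-1}) = (p_9, q_9); compute convergents through index 9.
Convergents (p_i = a_i*p_{i-1} + p_{i-2}, q_i = a_i*q_{i-1} + q_{i-2} with p_{-2}=0, p_{-1}=1, q_{-2}=1, q_{-1}=0):
  i=0: a_0=12, p_0 = 12*1 + 0 = 12, q_0 = 12*0 + 1 = 1.
  i=1: a_1=1, p_1 = 1*12 + 1 = 13, q_1 = 1*1 + 0 = 1.
  i=2: a_2=1, p_2 = 1*13 + 12 = 25, q_2 = 1*1 + 1 = 2.
  i=3: a_3=1, p_3 = 1*25 + 13 = 38, q_3 = 1*2 + 1 = 3.
  i=4: a_4=1, p_4 = 1*38 + 25 = 63, q_4 = 1*3 + 2 = 5.
  i=5: a_5=3, p_5 = 3*63 + 38 = 227, q_5 = 3*5 + 3 = 18.
  i=6: a_6=1, p_6 = 1*227 + 63 = 290, q_6 = 1*18 + 5 = 23.
  i=7: a_7=1, p_7 = 1*290 + 227 = 517, q_7 = 1*23 + 18 = 41.
  i=8: a_8=1, p_8 = 1*517 + 290 = 807, q_8 = 1*41 + 23 = 64.
  i=9: a_9=1, p_9 = 1*807 + 517 = 1324, q_9 = 1*64 + 41 = 105.
Check: 1324^2 - 159*105^2 = 1752976 - 1752975 = 1, so (x, y) = (1324, 105) solves the equation, and by the theorem it is the least positive solution.

(x, y) = (1324, 105)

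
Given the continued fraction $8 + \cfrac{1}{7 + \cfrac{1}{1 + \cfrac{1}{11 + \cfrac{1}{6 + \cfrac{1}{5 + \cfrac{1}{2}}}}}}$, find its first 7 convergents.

8/1, 57/7, 65/8, 772/95, 4697/578, 24257/2985, 53211/6548

Using the convergent recurrence p_i = a_i*p_{i-1} + p_{i-2}, q_i = a_i*q_{i-1} + q_{i-2} with p_{-2}=0, p_{-1}=1, q_{-2}=1, q_{-1}=0:
  i=0: a_0=8, p_0 = 8*1 + 0 = 8, q_0 = 8*0 + 1 = 1.
  i=1: a_1=7, p_1 = 7*8 + 1 = 57, q_1 = 7*1 + 0 = 7.
  i=2: a_2=1, p_2 = 1*57 + 8 = 65, q_2 = 1*7 + 1 = 8.
  i=3: a_3=11, p_3 = 11*65 + 57 = 772, q_3 = 11*8 + 7 = 95.
  i=4: a_4=6, p_4 = 6*772 + 65 = 4697, q_4 = 6*95 + 8 = 578.
  i=5: a_5=5, p_5 = 5*4697 + 772 = 24257, q_5 = 5*578 + 95 = 2985.
  i=6: a_6=2, p_6 = 2*24257 + 4697 = 53211, q_6 = 2*2985 + 578 = 6548.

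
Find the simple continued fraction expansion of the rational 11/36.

[0; 3, 3, 1, 2]

Run the Euclidean algorithm on 11 and 36; the successive quotients are the partial quotients a_0, a_1, ... (each step inverts the fractional part left over by the previous one):
  11 = 0*36 + 11, so a_0 = 0.
  36 = 3*11 + 3, so a_1 = 3.
  11 = 3*3 + 2, so a_2 = 3.
  3 = 1*2 + 1, so a_3 = 1.
  2 = 2*1 + 0, so a_4 = 2.
The remainder reaches 0 after 5 divisions, so the expansion has 5 partial quotients, read off in order.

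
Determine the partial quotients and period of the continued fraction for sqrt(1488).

Write x_i = (sqrt(1488) + m_i)/d_i with (m_0, d_0) = (0, 1). a_0 = floor(sqrt(1488)) = 38, since 38^2 = 1444 <= 1488 < 1521 = 39^2.
Iterate m_{i+1} = d_i*a_i - m_i, d_{i+1} = (1488 - m_{i+1}^2)/d_i, a_{i+1} = floor((a_0 + m_{i+1})/d_{i+1}):
  m_1 = 1*38 - 0 = 38, d_1 = (1488 - 38^2)/1 = 44/1 = 44, a_1 = floor((38 + 38)/44) = 1.
  m_2 = 44*1 - 38 = 6, d_2 = (1488 - 6^2)/44 = 1452/44 = 33, a_2 = floor((38 + 6)/33) = 1.
  m_3 = 33*1 - 6 = 27, d_3 = (1488 - 27^2)/33 = 759/33 = 23, a_3 = floor((38 + 27)/23) = 2.
  m_4 = 23*2 - 27 = 19, d_4 = (1488 - 19^2)/23 = 1127/23 = 49, a_4 = floor((38 + 19)/49) = 1.
  m_5 = 49*1 - 19 = 30, d_5 = (1488 - 30^2)/49 = 588/49 = 12, a_5 = floor((38 + 30)/12) = 5.
  m_6 = 12*5 - 30 = 30, d_6 = (1488 - 30^2)/12 = 588/12 = 49, a_6 = floor((38 + 30)/49) = 1.
  m_7 = 49*1 - 30 = 19, d_7 = (1488 - 19^2)/49 = 1127/49 = 23, a_7 = floor((38 + 19)/23) = 2.
  m_8 = 23*2 - 19 = 27, d_8 = (1488 - 27^2)/23 = 759/23 = 33, a_8 = floor((38 + 27)/33) = 1.
  m_9 = 33*1 - 27 = 6, d_9 = (1488 - 6^2)/33 = 1452/33 = 44, a_9 = floor((38 + 6)/44) = 1.
  m_10 = 44*1 - 6 = 38, d_10 = (1488 - 38^2)/44 = 44/44 = 1, a_10 = floor((38 + 38)/1) = 76.
  m_11 = 1*76 - 38 = 38, d_11 = (1488 - 38^2)/1 = 44/1 = 44: (m_11, d_11) = (m_1, d_1) = (38, 44), so from here the quotients repeat a_1, ..., a_10; the period length is 10.
Hence the expansion of sqrt(1488) is a_0 = 38 followed by the repeating block 1, 1, 2, 1, 5, 1, 2, 1, 1, 76 (period 10).

[38; (1, 1, 2, 1, 5, 1, 2, 1, 1, 76)]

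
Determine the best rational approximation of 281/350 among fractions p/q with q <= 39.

29/36

Expand x = 281/350 as a continued fraction with the Euclidean algorithm:
  281 = 0*350 + 281, so a_0 = 0.
  350 = 1*281 + 69, so a_1 = 1.
  281 = 4*69 + 5, so a_2 = 4.
  69 = 13*5 + 4, so a_3 = 13.
  5 = 1*4 + 1, so a_4 = 1.
  4 = 4*1 + 0, so a_5 = 4.
so x = [0; 1, 4, 13, 1, 4].
Convergents (p_i = a_i*p_{i-1} + p_{i-2}, q_i = a_i*q_{i-1} + q_{i-2} with p_{-2}=0, p_{-1}=1, q_{-2}=1, q_{-1}=0), until the denominator exceeds 39:
  i=0: a_0=0, p_0 = 0*1 + 0 = 0, q_0 = 0*0 + 1 = 1.
  i=1: a_1=1, p_1 = 1*0 + 1 = 1, q_1 = 1*1 + 0 = 1.
  i=2: a_2=4, p_2 = 4*1 + 0 = 4, q_2 = 4*1 + 1 = 5.
  i=3: a_3=13, p_3 = 13*4 + 1 = 53, q_3 = 13*5 + 1 = 66.
q_3 = 66 > 39, so the last convergent with denominator <= 39 is p_2/q_2 = 4/5.
The closest fraction with denominator <= 39 is either p_2/q_2 or the intermediate fraction (k*p_2 + p_1)/(k*q_2 + q_1) with the largest k >= 1 whose denominator stays <= 39; these approach x as k grows, and every other convergent or intermediate fraction in range is farther away.
Largest k: floor((39 - q_1)/q_2) = floor((39 - 1)/5) = 7.
That gives (7*4 + 1)/(7*5 + 1) = 29/36.
Compare the errors: |x - 4/5| = |281*5 - 4*350|/(350*5) = 5/1750, and |x - 29/36| = |281*36 - 29*350|/(350*36) = 34/12600.
Cross-multiplying, 34*1750 = 59500 < 63000 = 5*12600, so 34/12600 is smaller: the intermediate fraction 29/36 is closer to x than 4/5.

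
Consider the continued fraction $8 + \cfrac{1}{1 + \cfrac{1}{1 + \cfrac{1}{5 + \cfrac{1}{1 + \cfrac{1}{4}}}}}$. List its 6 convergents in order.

Using the convergent recurrence p_i = a_i*p_{i-1} + p_{i-2}, q_i = a_i*q_{i-1} + q_{i-2} with p_{-2}=0, p_{-1}=1, q_{-2}=1, q_{-1}=0:
  i=0: a_0=8, p_0 = 8*1 + 0 = 8, q_0 = 8*0 + 1 = 1.
  i=1: a_1=1, p_1 = 1*8 + 1 = 9, q_1 = 1*1 + 0 = 1.
  i=2: a_2=1, p_2 = 1*9 + 8 = 17, q_2 = 1*1 + 1 = 2.
  i=3: a_3=5, p_3 = 5*17 + 9 = 94, q_3 = 5*2 + 1 = 11.
  i=4: a_4=1, p_4 = 1*94 + 17 = 111, q_4 = 1*11 + 2 = 13.
  i=5: a_5=4, p_5 = 4*111 + 94 = 538, q_5 = 4*13 + 11 = 63.

8/1, 9/1, 17/2, 94/11, 111/13, 538/63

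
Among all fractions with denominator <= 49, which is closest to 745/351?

Expand x = 745/351 as a continued fraction with the Euclidean algorithm:
  745 = 2*351 + 43, so a_0 = 2.
  351 = 8*43 + 7, so a_1 = 8.
  43 = 6*7 + 1, so a_2 = 6.
  7 = 7*1 + 0, so a_3 = 7.
so x = [2; 8, 6, 7].
Convergents (p_i = a_i*p_{i-1} + p_{i-2}, q_i = a_i*q_{i-1} + q_{i-2} with p_{-2}=0, p_{-1}=1, q_{-2}=1, q_{-1}=0), until the denominator exceeds 49:
  i=0: a_0=2, p_0 = 2*1 + 0 = 2, q_0 = 2*0 + 1 = 1.
  i=1: a_1=8, p_1 = 8*2 + 1 = 17, q_1 = 8*1 + 0 = 8.
  i=2: a_2=6, p_2 = 6*17 + 2 = 104, q_2 = 6*8 + 1 = 49.
  i=3: a_3=7, p_3 = 7*104 + 17 = 745, q_3 = 7*49 + 8 = 351.
q_3 = 351 > 49, so the last convergent with denominator <= 49 is p_2/q_2 = 104/49.
The closest fraction with denominator <= 49 is either p_2/q_2 or the intermediate fraction (k*p_2 + p_1)/(k*q_2 + q_1) with the largest k >= 1 whose denominator stays <= 49; these approach x as k grows, and every other convergent or intermediate fraction in range is farther away.
Largest k: floor((49 - q_1)/q_2) = floor((49 - 8)/49) = 0.
Since k = 0, no intermediate fraction beyond p_2/q_2 has denominator <= 49, so the convergent 104/49 is the closest (its error is |745*49 - 104*351|/(351*49) = 1/17199).

104/49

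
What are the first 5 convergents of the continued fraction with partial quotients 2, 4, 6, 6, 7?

Using the convergent recurrence p_i = a_i*p_{i-1} + p_{i-2}, q_i = a_i*q_{i-1} + q_{i-2} with p_{-2}=0, p_{-1}=1, q_{-2}=1, q_{-1}=0:
  i=0: a_0=2, p_0 = 2*1 + 0 = 2, q_0 = 2*0 + 1 = 1.
  i=1: a_1=4, p_1 = 4*2 + 1 = 9, q_1 = 4*1 + 0 = 4.
  i=2: a_2=6, p_2 = 6*9 + 2 = 56, q_2 = 6*4 + 1 = 25.
  i=3: a_3=6, p_3 = 6*56 + 9 = 345, q_3 = 6*25 + 4 = 154.
  i=4: a_4=7, p_4 = 7*345 + 56 = 2471, q_4 = 7*154 + 25 = 1103.

2/1, 9/4, 56/25, 345/154, 2471/1103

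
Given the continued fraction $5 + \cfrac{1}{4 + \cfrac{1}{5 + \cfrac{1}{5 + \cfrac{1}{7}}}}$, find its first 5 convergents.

5/1, 21/4, 110/21, 571/109, 4107/784

Using the convergent recurrence p_i = a_i*p_{i-1} + p_{i-2}, q_i = a_i*q_{i-1} + q_{i-2} with p_{-2}=0, p_{-1}=1, q_{-2}=1, q_{-1}=0:
  i=0: a_0=5, p_0 = 5*1 + 0 = 5, q_0 = 5*0 + 1 = 1.
  i=1: a_1=4, p_1 = 4*5 + 1 = 21, q_1 = 4*1 + 0 = 4.
  i=2: a_2=5, p_2 = 5*21 + 5 = 110, q_2 = 5*4 + 1 = 21.
  i=3: a_3=5, p_3 = 5*110 + 21 = 571, q_3 = 5*21 + 4 = 109.
  i=4: a_4=7, p_4 = 7*571 + 110 = 4107, q_4 = 7*109 + 21 = 784.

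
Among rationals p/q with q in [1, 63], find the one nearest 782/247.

19/6

Expand x = 782/247 as a continued fraction with the Euclidean algorithm:
  782 = 3*247 + 41, so a_0 = 3.
  247 = 6*41 + 1, so a_1 = 6.
  41 = 41*1 + 0, so a_2 = 41.
so x = [3; 6, 41].
Convergents (p_i = a_i*p_{i-1} + p_{i-2}, q_i = a_i*q_{i-1} + q_{i-2} with p_{-2}=0, p_{-1}=1, q_{-2}=1, q_{-1}=0), until the denominator exceeds 63:
  i=0: a_0=3, p_0 = 3*1 + 0 = 3, q_0 = 3*0 + 1 = 1.
  i=1: a_1=6, p_1 = 6*3 + 1 = 19, q_1 = 6*1 + 0 = 6.
  i=2: a_2=41, p_2 = 41*19 + 3 = 782, q_2 = 41*6 + 1 = 247.
q_2 = 247 > 63, so the last convergent with denominator <= 63 is p_1/q_1 = 19/6.
The closest fraction with denominator <= 63 is either p_1/q_1 or the intermediate fraction (k*p_1 + p_0)/(k*q_1 + q_0) with the largest k >= 1 whose denominator stays <= 63; these approach x as k grows, and every other convergent or intermediate fraction in range is farther away.
Largest k: floor((63 - q_0)/q_1) = floor((63 - 1)/6) = 10.
That gives (10*19 + 3)/(10*6 + 1) = 193/61.
Compare the errors: |x - 19/6| = |782*6 - 19*247|/(247*6) = 1/1482, and |x - 193/61| = |782*61 - 193*247|/(247*61) = 31/15067.
Cross-multiplying, 1*15067 = 15067 < 45942 = 31*1482, so 1/1482 is smaller: the convergent 19/6 is closer to x than 193/61.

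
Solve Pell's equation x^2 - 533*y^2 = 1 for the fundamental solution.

(x, y) = (74859849, 3242540)

First expand sqrt(533) as a continued fraction. With x_i = (sqrt(533) + m_i)/d_i and (m_0, d_0) = (0, 1): a_0 = floor(sqrt(533)) = 23, since 23^2 = 529 <= 533 < 576 = 24^2.
Iterate m_{i+1} = d_i*a_i - m_i, d_{i+1} = (533 - m_{i+1}^2)/d_i, a_{i+1} = floor((a_0 + m_{i+1})/d_{i+1}):
  m_1 = 1*23 - 0 = 23, d_1 = (533 - 23^2)/1 = 4/1 = 4, a_1 = floor((23 + 23)/4) = 11.
  m_2 = 4*11 - 23 = 21, d_2 = (533 - 21^2)/4 = 92/4 = 23, a_2 = floor((23 + 21)/23) = 1.
  m_3 = 23*1 - 21 = 2, d_3 = (533 - 2^2)/23 = 529/23 = 23, a_3 = floor((23 + 2)/23) = 1.
  m_4 = 23*1 - 2 = 21, d_4 = (533 - 21^2)/23 = 92/23 = 4, a_4 = floor((23 + 21)/4) = 11.
  m_5 = 4*11 - 21 = 23, d_5 = (533 - 23^2)/4 = 4/4 = 1, a_5 = floor((23 + 23)/1) = 46.
  m_6 = 1*46 - 23 = 23, d_6 = (533 - 23^2)/1 = 4/1 = 4: (m_6, d_6) = (m_1, d_1) = (23, 4), so from here the quotients repeat a_1, ..., a_5; the period length is 5.
So sqrt(533) = [23; (11, 1, 1, 11, 46)] with period length k = 5.
k is odd, so (p_{k-1}, q_{k-1}) only solves x^2 - 533y^2 = -1 and the fundamental solution of x^2 - 533y^2 = 1 is (p_{2k-1}, q_{2k-1}) = (p_9, q_9); compute convergents through index 9, running through the period twice.
Convergents (p_i = a_i*p_{i-1} + p_{i-2}, q_i = a_i*q_{i-1} + q_{i-2} with p_{-2}=0, p_{-1}=1, q_{-2}=1, q_{-1}=0):
  i=0: a_0=23, p_0 = 23*1 + 0 = 23, q_0 = 23*0 + 1 = 1.
  i=1: a_1=11, p_1 = 11*23 + 1 = 254, q_1 = 11*1 + 0 = 11.
  i=2: a_2=1, p_2 = 1*254 + 23 = 277, q_2 = 1*11 + 1 = 12.
  i=3: a_3=1, p_3 = 1*277 + 254 = 531, q_3 = 1*12 + 11 = 23.
  i=4: a_4=11, p_4 = 11*531 + 277 = 6118, q_4 = 11*23 + 12 = 265.
  i=5: a_5=46, p_5 = 46*6118 + 531 = 281959, q_5 = 46*265 + 23 = 12213.
  i=6: a_6=11, p_6 = 11*281959 + 6118 = 3107667, q_6 = 11*12213 + 265 = 134608.
  i=7: a_7=1, p_7 = 1*3107667 + 281959 = 3389626, q_7 = 1*134608 + 12213 = 146821.
  i=8: a_8=1, p_8 = 1*3389626 + 3107667 = 6497293, q_8 = 1*146821 + 134608 = 281429.
  i=9: a_9=11, p_9 = 11*6497293 + 3389626 = 74859849, q_9 = 11*281429 + 146821 = 3242540.
Indeed p_4^2 - 533*q_4^2 = 37429924 - 37429925 = -1, not +1.
Check: 74859849^2 - 533*3242540^2 = 5603996992302801 - 5603996992302800 = 1, so (x, y) = (74859849, 3242540) solves the equation, and by the theorem it is the least positive solution.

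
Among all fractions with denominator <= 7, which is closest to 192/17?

Expand x = 192/17 as a continued fraction with the Euclidean algorithm:
  192 = 11*17 + 5, so a_0 = 11.
  17 = 3*5 + 2, so a_1 = 3.
  5 = 2*2 + 1, so a_2 = 2.
  2 = 2*1 + 0, so a_3 = 2.
so x = [11; 3, 2, 2].
Convergents (p_i = a_i*p_{i-1} + p_{i-2}, q_i = a_i*q_{i-1} + q_{i-2} with p_{-2}=0, p_{-1}=1, q_{-2}=1, q_{-1}=0), until the denominator exceeds 7:
  i=0: a_0=11, p_0 = 11*1 + 0 = 11, q_0 = 11*0 + 1 = 1.
  i=1: a_1=3, p_1 = 3*11 + 1 = 34, q_1 = 3*1 + 0 = 3.
  i=2: a_2=2, p_2 = 2*34 + 11 = 79, q_2 = 2*3 + 1 = 7.
  i=3: a_3=2, p_3 = 2*79 + 34 = 192, q_3 = 2*7 + 3 = 17.
q_3 = 17 > 7, so the last convergent with denominator <= 7 is p_2/q_2 = 79/7.
The closest fraction with denominator <= 7 is either p_2/q_2 or the intermediate fraction (k*p_2 + p_1)/(k*q_2 + q_1) with the largest k >= 1 whose denominator stays <= 7; these approach x as k grows, and every other convergent or intermediate fraction in range is farther away.
Largest k: floor((7 - q_1)/q_2) = floor((7 - 3)/7) = 0.
Since k = 0, no intermediate fraction beyond p_2/q_2 has denominator <= 7, so the convergent 79/7 is the closest (its error is |192*7 - 79*17|/(17*7) = 1/119).

79/7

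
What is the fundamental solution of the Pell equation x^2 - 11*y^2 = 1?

(x, y) = (10, 3)

First expand sqrt(11) as a continued fraction. With x_i = (sqrt(11) + m_i)/d_i and (m_0, d_0) = (0, 1): a_0 = floor(sqrt(11)) = 3, since 3^2 = 9 <= 11 < 16 = 4^2.
Iterate m_{i+1} = d_i*a_i - m_i, d_{i+1} = (11 - m_{i+1}^2)/d_i, a_{i+1} = floor((a_0 + m_{i+1})/d_{i+1}):
  m_1 = 1*3 - 0 = 3, d_1 = (11 - 3^2)/1 = 2/1 = 2, a_1 = floor((3 + 3)/2) = 3.
  m_2 = 2*3 - 3 = 3, d_2 = (11 - 3^2)/2 = 2/2 = 1, a_2 = floor((3 + 3)/1) = 6.
  m_3 = 1*6 - 3 = 3, d_3 = (11 - 3^2)/1 = 2/1 = 2: (m_3, d_3) = (m_1, d_1) = (3, 2), so from here the quotients repeat a_1, a_2; the period length is 2.
So sqrt(11) = [3; (3, 6)] with period length k = 2.
k is even, so the fundamental solution of x^2 - 11y^2 = 1 is (p_{k-1}, q_{k-1}) = (p_1, q_1); compute convergents through index 1.
Convergents (p_i = a_i*p_{i-1} + p_{i-2}, q_i = a_i*q_{i-1} + q_{i-2} with p_{-2}=0, p_{-1}=1, q_{-2}=1, q_{-1}=0):
  i=0: a_0=3, p_0 = 3*1 + 0 = 3, q_0 = 3*0 + 1 = 1.
  i=1: a_1=3, p_1 = 3*3 + 1 = 10, q_1 = 3*1 + 0 = 3.
Check: 10^2 - 11*3^2 = 100 - 99 = 1, so (x, y) = (10, 3) solves the equation, and by the theorem it is the least positive solution.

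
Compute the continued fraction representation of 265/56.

[4; 1, 2, 1, 2, 1, 3]

Run the Euclidean algorithm on 265 and 56; the successive quotients are the partial quotients a_0, a_1, ... (each step inverts the fractional part left over by the previous one):
  265 = 4*56 + 41, so a_0 = 4.
  56 = 1*41 + 15, so a_1 = 1.
  41 = 2*15 + 11, so a_2 = 2.
  15 = 1*11 + 4, so a_3 = 1.
  11 = 2*4 + 3, so a_4 = 2.
  4 = 1*3 + 1, so a_5 = 1.
  3 = 3*1 + 0, so a_6 = 3.
The remainder reaches 0 after 7 divisions, so the expansion has 7 partial quotients, read off in order.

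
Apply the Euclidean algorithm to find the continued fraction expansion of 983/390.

Run the Euclidean algorithm on 983 and 390; the successive quotients are the partial quotients a_0, a_1, ... (each step inverts the fractional part left over by the previous one):
  983 = 2*390 + 203, so a_0 = 2.
  390 = 1*203 + 187, so a_1 = 1.
  203 = 1*187 + 16, so a_2 = 1.
  187 = 11*16 + 11, so a_3 = 11.
  16 = 1*11 + 5, so a_4 = 1.
  11 = 2*5 + 1, so a_5 = 2.
  5 = 5*1 + 0, so a_6 = 5.
The remainder reaches 0 after 7 divisions, so the expansion has 7 partial quotients, read off in order.

[2; 1, 1, 11, 1, 2, 5]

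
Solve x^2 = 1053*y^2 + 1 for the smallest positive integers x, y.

First expand sqrt(1053) as a continued fraction. With x_i = (sqrt(1053) + m_i)/d_i and (m_0, d_0) = (0, 1): a_0 = floor(sqrt(1053)) = 32, since 32^2 = 1024 <= 1053 < 1089 = 33^2.
Iterate m_{i+1} = d_i*a_i - m_i, d_{i+1} = (1053 - m_{i+1}^2)/d_i, a_{i+1} = floor((a_0 + m_{i+1})/d_{i+1}):
  m_1 = 1*32 - 0 = 32, d_1 = (1053 - 32^2)/1 = 29/1 = 29, a_1 = floor((32 + 32)/29) = 2.
  m_2 = 29*2 - 32 = 26, d_2 = (1053 - 26^2)/29 = 377/29 = 13, a_2 = floor((32 + 26)/13) = 4.
  m_3 = 13*4 - 26 = 26, d_3 = (1053 - 26^2)/13 = 377/13 = 29, a_3 = floor((32 + 26)/29) = 2.
  m_4 = 29*2 - 26 = 32, d_4 = (1053 - 32^2)/29 = 29/29 = 1, a_4 = floor((32 + 32)/1) = 64.
  m_5 = 1*64 - 32 = 32, d_5 = (1053 - 32^2)/1 = 29/1 = 29: (m_5, d_5) = (m_1, d_1) = (32, 29), so from here the quotients repeat a_1, ..., a_4; the period length is 4.
So sqrt(1053) = [32; (2, 4, 2, 64)] with period length k = 4.
k is even, so the fundamental solution of x^2 - 1053y^2 = 1 is (p_{k-1}, q_{k-1}) = (p_3, q_3); compute convergents through index 3.
Convergents (p_i = a_i*p_{i-1} + p_{i-2}, q_i = a_i*q_{i-1} + q_{i-2} with p_{-2}=0, p_{-1}=1, q_{-2}=1, q_{-1}=0):
  i=0: a_0=32, p_0 = 32*1 + 0 = 32, q_0 = 32*0 + 1 = 1.
  i=1: a_1=2, p_1 = 2*32 + 1 = 65, q_1 = 2*1 + 0 = 2.
  i=2: a_2=4, p_2 = 4*65 + 32 = 292, q_2 = 4*2 + 1 = 9.
  i=3: a_3=2, p_3 = 2*292 + 65 = 649, q_3 = 2*9 + 2 = 20.
Check: 649^2 - 1053*20^2 = 421201 - 421200 = 1, so (x, y) = (649, 20) solves the equation, and by the theorem it is the least positive solution.

(x, y) = (649, 20)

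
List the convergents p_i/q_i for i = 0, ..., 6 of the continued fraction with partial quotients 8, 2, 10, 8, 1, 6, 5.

Using the convergent recurrence p_i = a_i*p_{i-1} + p_{i-2}, q_i = a_i*q_{i-1} + q_{i-2} with p_{-2}=0, p_{-1}=1, q_{-2}=1, q_{-1}=0:
  i=0: a_0=8, p_0 = 8*1 + 0 = 8, q_0 = 8*0 + 1 = 1.
  i=1: a_1=2, p_1 = 2*8 + 1 = 17, q_1 = 2*1 + 0 = 2.
  i=2: a_2=10, p_2 = 10*17 + 8 = 178, q_2 = 10*2 + 1 = 21.
  i=3: a_3=8, p_3 = 8*178 + 17 = 1441, q_3 = 8*21 + 2 = 170.
  i=4: a_4=1, p_4 = 1*1441 + 178 = 1619, q_4 = 1*170 + 21 = 191.
  i=5: a_5=6, p_5 = 6*1619 + 1441 = 11155, q_5 = 6*191 + 170 = 1316.
  i=6: a_6=5, p_6 = 5*11155 + 1619 = 57394, q_6 = 5*1316 + 191 = 6771.

8/1, 17/2, 178/21, 1441/170, 1619/191, 11155/1316, 57394/6771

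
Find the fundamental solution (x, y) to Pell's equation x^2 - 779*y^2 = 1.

(x, y) = (11785490, 422259)

First expand sqrt(779) as a continued fraction. With x_i = (sqrt(779) + m_i)/d_i and (m_0, d_0) = (0, 1): a_0 = floor(sqrt(779)) = 27, since 27^2 = 729 <= 779 < 784 = 28^2.
Iterate m_{i+1} = d_i*a_i - m_i, d_{i+1} = (779 - m_{i+1}^2)/d_i, a_{i+1} = floor((a_0 + m_{i+1})/d_{i+1}):
  m_1 = 1*27 - 0 = 27, d_1 = (779 - 27^2)/1 = 50/1 = 50, a_1 = floor((27 + 27)/50) = 1.
  m_2 = 50*1 - 27 = 23, d_2 = (779 - 23^2)/50 = 250/50 = 5, a_2 = floor((27 + 23)/5) = 10.
  m_3 = 5*10 - 23 = 27, d_3 = (779 - 27^2)/5 = 50/5 = 10, a_3 = floor((27 + 27)/10) = 5.
  m_4 = 10*5 - 27 = 23, d_4 = (779 - 23^2)/10 = 250/10 = 25, a_4 = floor((27 + 23)/25) = 2.
  m_5 = 25*2 - 23 = 27, d_5 = (779 - 27^2)/25 = 50/25 = 2, a_5 = floor((27 + 27)/2) = 27.
  m_6 = 2*27 - 27 = 27, d_6 = (779 - 27^2)/2 = 50/2 = 25, a_6 = floor((27 + 27)/25) = 2.
  m_7 = 25*2 - 27 = 23, d_7 = (779 - 23^2)/25 = 250/25 = 10, a_7 = floor((27 + 23)/10) = 5.
  m_8 = 10*5 - 23 = 27, d_8 = (779 - 27^2)/10 = 50/10 = 5, a_8 = floor((27 + 27)/5) = 10.
  m_9 = 5*10 - 27 = 23, d_9 = (779 - 23^2)/5 = 250/5 = 50, a_9 = floor((27 + 23)/50) = 1.
  m_10 = 50*1 - 23 = 27, d_10 = (779 - 27^2)/50 = 50/50 = 1, a_10 = floor((27 + 27)/1) = 54.
  m_11 = 1*54 - 27 = 27, d_11 = (779 - 27^2)/1 = 50/1 = 50: (m_11, d_11) = (m_1, d_1) = (27, 50), so from here the quotients repeat a_1, ..., a_10; the period length is 10.
So sqrt(779) = [27; (1, 10, 5, 2, 27, 2, 5, 10, 1, 54)] with period length k = 10.
k is even, so the fundamental solution of x^2 - 779y^2 = 1 is (p_{k-1}, q_{k-1}) = (p_9, q_9); compute convergents through index 9.
Convergents (p_i = a_i*p_{i-1} + p_{i-2}, q_i = a_i*q_{i-1} + q_{i-2} with p_{-2}=0, p_{-1}=1, q_{-2}=1, q_{-1}=0):
  i=0: a_0=27, p_0 = 27*1 + 0 = 27, q_0 = 27*0 + 1 = 1.
  i=1: a_1=1, p_1 = 1*27 + 1 = 28, q_1 = 1*1 + 0 = 1.
  i=2: a_2=10, p_2 = 10*28 + 27 = 307, q_2 = 10*1 + 1 = 11.
  i=3: a_3=5, p_3 = 5*307 + 28 = 1563, q_3 = 5*11 + 1 = 56.
  i=4: a_4=2, p_4 = 2*1563 + 307 = 3433, q_4 = 2*56 + 11 = 123.
  i=5: a_5=27, p_5 = 27*3433 + 1563 = 94254, q_5 = 27*123 + 56 = 3377.
  i=6: a_6=2, p_6 = 2*94254 + 3433 = 191941, q_6 = 2*3377 + 123 = 6877.
  i=7: a_7=5, p_7 = 5*191941 + 94254 = 1053959, q_7 = 5*6877 + 3377 = 37762.
  i=8: a_8=10, p_8 = 10*1053959 + 191941 = 10731531, q_8 = 10*37762 + 6877 = 384497.
  i=9: a_9=1, p_9 = 1*10731531 + 1053959 = 11785490, q_9 = 1*384497 + 37762 = 422259.
Check: 11785490^2 - 779*422259^2 = 138897774540100 - 138897774540099 = 1, so (x, y) = (11785490, 422259) solves the equation, and by the theorem it is the least positive solution.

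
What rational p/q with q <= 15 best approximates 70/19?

48/13

Expand x = 70/19 as a continued fraction with the Euclidean algorithm:
  70 = 3*19 + 13, so a_0 = 3.
  19 = 1*13 + 6, so a_1 = 1.
  13 = 2*6 + 1, so a_2 = 2.
  6 = 6*1 + 0, so a_3 = 6.
so x = [3; 1, 2, 6].
Convergents (p_i = a_i*p_{i-1} + p_{i-2}, q_i = a_i*q_{i-1} + q_{i-2} with p_{-2}=0, p_{-1}=1, q_{-2}=1, q_{-1}=0), until the denominator exceeds 15:
  i=0: a_0=3, p_0 = 3*1 + 0 = 3, q_0 = 3*0 + 1 = 1.
  i=1: a_1=1, p_1 = 1*3 + 1 = 4, q_1 = 1*1 + 0 = 1.
  i=2: a_2=2, p_2 = 2*4 + 3 = 11, q_2 = 2*1 + 1 = 3.
  i=3: a_3=6, p_3 = 6*11 + 4 = 70, q_3 = 6*3 + 1 = 19.
q_3 = 19 > 15, so the last convergent with denominator <= 15 is p_2/q_2 = 11/3.
The closest fraction with denominator <= 15 is either p_2/q_2 or the intermediate fraction (k*p_2 + p_1)/(k*q_2 + q_1) with the largest k >= 1 whose denominator stays <= 15; these approach x as k grows, and every other convergent or intermediate fraction in range is farther away.
Largest k: floor((15 - q_1)/q_2) = floor((15 - 1)/3) = 4.
That gives (4*11 + 4)/(4*3 + 1) = 48/13.
Compare the errors: |x - 11/3| = |70*3 - 11*19|/(19*3) = 1/57, and |x - 48/13| = |70*13 - 48*19|/(19*13) = 2/247.
Cross-multiplying, 2*57 = 114 < 247 = 1*247, so 2/247 is smaller: the intermediate fraction 48/13 is closer to x than 11/3.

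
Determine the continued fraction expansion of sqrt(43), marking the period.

Write x_i = (sqrt(43) + m_i)/d_i with (m_0, d_0) = (0, 1). a_0 = floor(sqrt(43)) = 6, since 6^2 = 36 <= 43 < 49 = 7^2.
Iterate m_{i+1} = d_i*a_i - m_i, d_{i+1} = (43 - m_{i+1}^2)/d_i, a_{i+1} = floor((a_0 + m_{i+1})/d_{i+1}):
  m_1 = 1*6 - 0 = 6, d_1 = (43 - 6^2)/1 = 7/1 = 7, a_1 = floor((6 + 6)/7) = 1.
  m_2 = 7*1 - 6 = 1, d_2 = (43 - 1^2)/7 = 42/7 = 6, a_2 = floor((6 + 1)/6) = 1.
  m_3 = 6*1 - 1 = 5, d_3 = (43 - 5^2)/6 = 18/6 = 3, a_3 = floor((6 + 5)/3) = 3.
  m_4 = 3*3 - 5 = 4, d_4 = (43 - 4^2)/3 = 27/3 = 9, a_4 = floor((6 + 4)/9) = 1.
  m_5 = 9*1 - 4 = 5, d_5 = (43 - 5^2)/9 = 18/9 = 2, a_5 = floor((6 + 5)/2) = 5.
  m_6 = 2*5 - 5 = 5, d_6 = (43 - 5^2)/2 = 18/2 = 9, a_6 = floor((6 + 5)/9) = 1.
  m_7 = 9*1 - 5 = 4, d_7 = (43 - 4^2)/9 = 27/9 = 3, a_7 = floor((6 + 4)/3) = 3.
  m_8 = 3*3 - 4 = 5, d_8 = (43 - 5^2)/3 = 18/3 = 6, a_8 = floor((6 + 5)/6) = 1.
  m_9 = 6*1 - 5 = 1, d_9 = (43 - 1^2)/6 = 42/6 = 7, a_9 = floor((6 + 1)/7) = 1.
  m_10 = 7*1 - 1 = 6, d_10 = (43 - 6^2)/7 = 7/7 = 1, a_10 = floor((6 + 6)/1) = 12.
  m_11 = 1*12 - 6 = 6, d_11 = (43 - 6^2)/1 = 7/1 = 7: (m_11, d_11) = (m_1, d_1) = (6, 7), so from here the quotients repeat a_1, ..., a_10; the period length is 10.
Hence the expansion of sqrt(43) is a_0 = 6 followed by the repeating block 1, 1, 3, 1, 5, 1, 3, 1, 1, 12 (period 10).

[6; (1, 1, 3, 1, 5, 1, 3, 1, 1, 12)]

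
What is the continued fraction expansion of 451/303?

[1; 2, 21, 7]

Run the Euclidean algorithm on 451 and 303; the successive quotients are the partial quotients a_0, a_1, ... (each step inverts the fractional part left over by the previous one):
  451 = 1*303 + 148, so a_0 = 1.
  303 = 2*148 + 7, so a_1 = 2.
  148 = 21*7 + 1, so a_2 = 21.
  7 = 7*1 + 0, so a_3 = 7.
The remainder reaches 0 after 4 divisions, so the expansion has 4 partial quotients, read off in order.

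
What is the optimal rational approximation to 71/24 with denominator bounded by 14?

Expand x = 71/24 as a continued fraction with the Euclidean algorithm:
  71 = 2*24 + 23, so a_0 = 2.
  24 = 1*23 + 1, so a_1 = 1.
  23 = 23*1 + 0, so a_2 = 23.
so x = [2; 1, 23].
Convergents (p_i = a_i*p_{i-1} + p_{i-2}, q_i = a_i*q_{i-1} + q_{i-2} with p_{-2}=0, p_{-1}=1, q_{-2}=1, q_{-1}=0), until the denominator exceeds 14:
  i=0: a_0=2, p_0 = 2*1 + 0 = 2, q_0 = 2*0 + 1 = 1.
  i=1: a_1=1, p_1 = 1*2 + 1 = 3, q_1 = 1*1 + 0 = 1.
  i=2: a_2=23, p_2 = 23*3 + 2 = 71, q_2 = 23*1 + 1 = 24.
q_2 = 24 > 14, so the last convergent with denominator <= 14 is p_1/q_1 = 3/1.
The closest fraction with denominator <= 14 is either p_1/q_1 or the intermediate fraction (k*p_1 + p_0)/(k*q_1 + q_0) with the largest k >= 1 whose denominator stays <= 14; these approach x as k grows, and every other convergent or intermediate fraction in range is farther away.
Largest k: floor((14 - q_0)/q_1) = floor((14 - 1)/1) = 13.
That gives (13*3 + 2)/(13*1 + 1) = 41/14.
Compare the errors: |x - 3/1| = |71*1 - 3*24|/(24*1) = 1/24, and |x - 41/14| = |71*14 - 41*24|/(24*14) = 10/336.
Cross-multiplying, 10*24 = 240 < 336 = 1*336, so 10/336 is smaller: the intermediate fraction 41/14 is closer to x than 3/1.

41/14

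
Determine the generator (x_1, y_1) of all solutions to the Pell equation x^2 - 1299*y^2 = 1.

First expand sqrt(1299) as a continued fraction. With x_i = (sqrt(1299) + m_i)/d_i and (m_0, d_0) = (0, 1): a_0 = floor(sqrt(1299)) = 36, since 36^2 = 1296 <= 1299 < 1369 = 37^2.
Iterate m_{i+1} = d_i*a_i - m_i, d_{i+1} = (1299 - m_{i+1}^2)/d_i, a_{i+1} = floor((a_0 + m_{i+1})/d_{i+1}):
  m_1 = 1*36 - 0 = 36, d_1 = (1299 - 36^2)/1 = 3/1 = 3, a_1 = floor((36 + 36)/3) = 24.
  m_2 = 3*24 - 36 = 36, d_2 = (1299 - 36^2)/3 = 3/3 = 1, a_2 = floor((36 + 36)/1) = 72.
  m_3 = 1*72 - 36 = 36, d_3 = (1299 - 36^2)/1 = 3/1 = 3: (m_3, d_3) = (m_1, d_1) = (36, 3), so from here the quotients repeat a_1, a_2; the period length is 2.
So sqrt(1299) = [36; (24, 72)] with period length k = 2.
k is even, so the fundamental solution of x^2 - 1299y^2 = 1 is (p_{k-1}, q_{k-1}) = (p_1, q_1); compute convergents through index 1.
Convergents (p_i = a_i*p_{i-1} + p_{i-2}, q_i = a_i*q_{i-1} + q_{i-2} with p_{-2}=0, p_{-1}=1, q_{-2}=1, q_{-1}=0):
  i=0: a_0=36, p_0 = 36*1 + 0 = 36, q_0 = 36*0 + 1 = 1.
  i=1: a_1=24, p_1 = 24*36 + 1 = 865, q_1 = 24*1 + 0 = 24.
Check: 865^2 - 1299*24^2 = 748225 - 748224 = 1, so (x, y) = (865, 24) solves the equation, and by the theorem it is the least positive solution.

(x, y) = (865, 24)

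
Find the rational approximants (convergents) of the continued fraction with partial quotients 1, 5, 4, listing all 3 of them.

Using the convergent recurrence p_i = a_i*p_{i-1} + p_{i-2}, q_i = a_i*q_{i-1} + q_{i-2} with p_{-2}=0, p_{-1}=1, q_{-2}=1, q_{-1}=0:
  i=0: a_0=1, p_0 = 1*1 + 0 = 1, q_0 = 1*0 + 1 = 1.
  i=1: a_1=5, p_1 = 5*1 + 1 = 6, q_1 = 5*1 + 0 = 5.
  i=2: a_2=4, p_2 = 4*6 + 1 = 25, q_2 = 4*5 + 1 = 21.

1/1, 6/5, 25/21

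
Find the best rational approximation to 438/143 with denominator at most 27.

49/16

Expand x = 438/143 as a continued fraction with the Euclidean algorithm:
  438 = 3*143 + 9, so a_0 = 3.
  143 = 15*9 + 8, so a_1 = 15.
  9 = 1*8 + 1, so a_2 = 1.
  8 = 8*1 + 0, so a_3 = 8.
so x = [3; 15, 1, 8].
Convergents (p_i = a_i*p_{i-1} + p_{i-2}, q_i = a_i*q_{i-1} + q_{i-2} with p_{-2}=0, p_{-1}=1, q_{-2}=1, q_{-1}=0), until the denominator exceeds 27:
  i=0: a_0=3, p_0 = 3*1 + 0 = 3, q_0 = 3*0 + 1 = 1.
  i=1: a_1=15, p_1 = 15*3 + 1 = 46, q_1 = 15*1 + 0 = 15.
  i=2: a_2=1, p_2 = 1*46 + 3 = 49, q_2 = 1*15 + 1 = 16.
  i=3: a_3=8, p_3 = 8*49 + 46 = 438, q_3 = 8*16 + 15 = 143.
q_3 = 143 > 27, so the last convergent with denominator <= 27 is p_2/q_2 = 49/16.
The closest fraction with denominator <= 27 is either p_2/q_2 or the intermediate fraction (k*p_2 + p_1)/(k*q_2 + q_1) with the largest k >= 1 whose denominator stays <= 27; these approach x as k grows, and every other convergent or intermediate fraction in range is farther away.
Largest k: floor((27 - q_1)/q_2) = floor((27 - 15)/16) = 0.
Since k = 0, no intermediate fraction beyond p_2/q_2 has denominator <= 27, so the convergent 49/16 is the closest (its error is |438*16 - 49*143|/(143*16) = 1/2288).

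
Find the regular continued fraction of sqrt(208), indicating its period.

Write x_i = (sqrt(208) + m_i)/d_i with (m_0, d_0) = (0, 1). a_0 = floor(sqrt(208)) = 14, since 14^2 = 196 <= 208 < 225 = 15^2.
Iterate m_{i+1} = d_i*a_i - m_i, d_{i+1} = (208 - m_{i+1}^2)/d_i, a_{i+1} = floor((a_0 + m_{i+1})/d_{i+1}):
  m_1 = 1*14 - 0 = 14, d_1 = (208 - 14^2)/1 = 12/1 = 12, a_1 = floor((14 + 14)/12) = 2.
  m_2 = 12*2 - 14 = 10, d_2 = (208 - 10^2)/12 = 108/12 = 9, a_2 = floor((14 + 10)/9) = 2.
  m_3 = 9*2 - 10 = 8, d_3 = (208 - 8^2)/9 = 144/9 = 16, a_3 = floor((14 + 8)/16) = 1.
  m_4 = 16*1 - 8 = 8, d_4 = (208 - 8^2)/16 = 144/16 = 9, a_4 = floor((14 + 8)/9) = 2.
  m_5 = 9*2 - 8 = 10, d_5 = (208 - 10^2)/9 = 108/9 = 12, a_5 = floor((14 + 10)/12) = 2.
  m_6 = 12*2 - 10 = 14, d_6 = (208 - 14^2)/12 = 12/12 = 1, a_6 = floor((14 + 14)/1) = 28.
  m_7 = 1*28 - 14 = 14, d_7 = (208 - 14^2)/1 = 12/1 = 12: (m_7, d_7) = (m_1, d_1) = (14, 12), so from here the quotients repeat a_1, ..., a_6; the period length is 6.
Hence the expansion of sqrt(208) is a_0 = 14 followed by the repeating block 2, 2, 1, 2, 2, 28 (period 6).

[14; (2, 2, 1, 2, 2, 28)]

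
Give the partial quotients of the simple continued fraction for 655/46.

Run the Euclidean algorithm on 655 and 46; the successive quotients are the partial quotients a_0, a_1, ... (each step inverts the fractional part left over by the previous one):
  655 = 14*46 + 11, so a_0 = 14.
  46 = 4*11 + 2, so a_1 = 4.
  11 = 5*2 + 1, so a_2 = 5.
  2 = 2*1 + 0, so a_3 = 2.
The remainder reaches 0 after 4 divisions, so the expansion has 4 partial quotients, read off in order.

[14; 4, 5, 2]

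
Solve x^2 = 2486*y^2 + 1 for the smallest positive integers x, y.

(x, y) = (5174949, 103790)

First expand sqrt(2486) as a continued fraction. With x_i = (sqrt(2486) + m_i)/d_i and (m_0, d_0) = (0, 1): a_0 = floor(sqrt(2486)) = 49, since 49^2 = 2401 <= 2486 < 2500 = 50^2.
Iterate m_{i+1} = d_i*a_i - m_i, d_{i+1} = (2486 - m_{i+1}^2)/d_i, a_{i+1} = floor((a_0 + m_{i+1})/d_{i+1}):
  m_1 = 1*49 - 0 = 49, d_1 = (2486 - 49^2)/1 = 85/1 = 85, a_1 = floor((49 + 49)/85) = 1.
  m_2 = 85*1 - 49 = 36, d_2 = (2486 - 36^2)/85 = 1190/85 = 14, a_2 = floor((49 + 36)/14) = 6.
  m_3 = 14*6 - 36 = 48, d_3 = (2486 - 48^2)/14 = 182/14 = 13, a_3 = floor((49 + 48)/13) = 7.
  m_4 = 13*7 - 48 = 43, d_4 = (2486 - 43^2)/13 = 637/13 = 49, a_4 = floor((49 + 43)/49) = 1.
  m_5 = 49*1 - 43 = 6, d_5 = (2486 - 6^2)/49 = 2450/49 = 50, a_5 = floor((49 + 6)/50) = 1.
  m_6 = 50*1 - 6 = 44, d_6 = (2486 - 44^2)/50 = 550/50 = 11, a_6 = floor((49 + 44)/11) = 8.
  m_7 = 11*8 - 44 = 44, d_7 = (2486 - 44^2)/11 = 550/11 = 50, a_7 = floor((49 + 44)/50) = 1.
  m_8 = 50*1 - 44 = 6, d_8 = (2486 - 6^2)/50 = 2450/50 = 49, a_8 = floor((49 + 6)/49) = 1.
  m_9 = 49*1 - 6 = 43, d_9 = (2486 - 43^2)/49 = 637/49 = 13, a_9 = floor((49 + 43)/13) = 7.
  m_10 = 13*7 - 43 = 48, d_10 = (2486 - 48^2)/13 = 182/13 = 14, a_10 = floor((49 + 48)/14) = 6.
  m_11 = 14*6 - 48 = 36, d_11 = (2486 - 36^2)/14 = 1190/14 = 85, a_11 = floor((49 + 36)/85) = 1.
  m_12 = 85*1 - 36 = 49, d_12 = (2486 - 49^2)/85 = 85/85 = 1, a_12 = floor((49 + 49)/1) = 98.
  m_13 = 1*98 - 49 = 49, d_13 = (2486 - 49^2)/1 = 85/1 = 85: (m_13, d_13) = (m_1, d_1) = (49, 85), so from here the quotients repeat a_1, ..., a_12; the period length is 12.
So sqrt(2486) = [49; (1, 6, 7, 1, 1, 8, 1, 1, 7, 6, 1, 98)] with period length k = 12.
k is even, so the fundamental solution of x^2 - 2486y^2 = 1 is (p_{k-1}, q_{k-1}) = (p_11, q_11); compute convergents through index 11.
Convergents (p_i = a_i*p_{i-1} + p_{i-2}, q_i = a_i*q_{i-1} + q_{i-2} with p_{-2}=0, p_{-1}=1, q_{-2}=1, q_{-1}=0):
  i=0: a_0=49, p_0 = 49*1 + 0 = 49, q_0 = 49*0 + 1 = 1.
  i=1: a_1=1, p_1 = 1*49 + 1 = 50, q_1 = 1*1 + 0 = 1.
  i=2: a_2=6, p_2 = 6*50 + 49 = 349, q_2 = 6*1 + 1 = 7.
  i=3: a_3=7, p_3 = 7*349 + 50 = 2493, q_3 = 7*7 + 1 = 50.
  i=4: a_4=1, p_4 = 1*2493 + 349 = 2842, q_4 = 1*50 + 7 = 57.
  i=5: a_5=1, p_5 = 1*2842 + 2493 = 5335, q_5 = 1*57 + 50 = 107.
  i=6: a_6=8, p_6 = 8*5335 + 2842 = 45522, q_6 = 8*107 + 57 = 913.
  i=7: a_7=1, p_7 = 1*45522 + 5335 = 50857, q_7 = 1*913 + 107 = 1020.
  i=8: a_8=1, p_8 = 1*50857 + 45522 = 96379, q_8 = 1*1020 + 913 = 1933.
  i=9: a_9=7, p_9 = 7*96379 + 50857 = 725510, q_9 = 7*1933 + 1020 = 14551.
  i=10: a_10=6, p_10 = 6*725510 + 96379 = 4449439, q_10 = 6*14551 + 1933 = 89239.
  i=11: a_11=1, p_11 = 1*4449439 + 725510 = 5174949, q_11 = 1*89239 + 14551 = 103790.
Check: 5174949^2 - 2486*103790^2 = 26780097152601 - 26780097152600 = 1, so (x, y) = (5174949, 103790) solves the equation, and by the theorem it is the least positive solution.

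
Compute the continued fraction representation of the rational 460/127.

Run the Euclidean algorithm on 460 and 127; the successive quotients are the partial quotients a_0, a_1, ... (each step inverts the fractional part left over by the previous one):
  460 = 3*127 + 79, so a_0 = 3.
  127 = 1*79 + 48, so a_1 = 1.
  79 = 1*48 + 31, so a_2 = 1.
  48 = 1*31 + 17, so a_3 = 1.
  31 = 1*17 + 14, so a_4 = 1.
  17 = 1*14 + 3, so a_5 = 1.
  14 = 4*3 + 2, so a_6 = 4.
  3 = 1*2 + 1, so a_7 = 1.
  2 = 2*1 + 0, so a_8 = 2.
The remainder reaches 0 after 9 divisions, so the expansion has 9 partial quotients, read off in order.

[3; 1, 1, 1, 1, 1, 4, 1, 2]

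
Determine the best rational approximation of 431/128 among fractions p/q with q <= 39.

101/30

Expand x = 431/128 as a continued fraction with the Euclidean algorithm:
  431 = 3*128 + 47, so a_0 = 3.
  128 = 2*47 + 34, so a_1 = 2.
  47 = 1*34 + 13, so a_2 = 1.
  34 = 2*13 + 8, so a_3 = 2.
  13 = 1*8 + 5, so a_4 = 1.
  8 = 1*5 + 3, so a_5 = 1.
  5 = 1*3 + 2, so a_6 = 1.
  3 = 1*2 + 1, so a_7 = 1.
  2 = 2*1 + 0, so a_8 = 2.
so x = [3; 2, 1, 2, 1, 1, 1, 1, 2].
Convergents (p_i = a_i*p_{i-1} + p_{i-2}, q_i = a_i*q_{i-1} + q_{i-2} with p_{-2}=0, p_{-1}=1, q_{-2}=1, q_{-1}=0), until the denominator exceeds 39:
  i=0: a_0=3, p_0 = 3*1 + 0 = 3, q_0 = 3*0 + 1 = 1.
  i=1: a_1=2, p_1 = 2*3 + 1 = 7, q_1 = 2*1 + 0 = 2.
  i=2: a_2=1, p_2 = 1*7 + 3 = 10, q_2 = 1*2 + 1 = 3.
  i=3: a_3=2, p_3 = 2*10 + 7 = 27, q_3 = 2*3 + 2 = 8.
  i=4: a_4=1, p_4 = 1*27 + 10 = 37, q_4 = 1*8 + 3 = 11.
  i=5: a_5=1, p_5 = 1*37 + 27 = 64, q_5 = 1*11 + 8 = 19.
  i=6: a_6=1, p_6 = 1*64 + 37 = 101, q_6 = 1*19 + 11 = 30.
  i=7: a_7=1, p_7 = 1*101 + 64 = 165, q_7 = 1*30 + 19 = 49.
q_7 = 49 > 39, so the last convergent with denominator <= 39 is p_6/q_6 = 101/30.
The closest fraction with denominator <= 39 is either p_6/q_6 or the intermediate fraction (k*p_6 + p_5)/(k*q_6 + q_5) with the largest k >= 1 whose denominator stays <= 39; these approach x as k grows, and every other convergent or intermediate fraction in range is farther away.
Largest k: floor((39 - q_5)/q_6) = floor((39 - 19)/30) = 0.
Since k = 0, no intermediate fraction beyond p_6/q_6 has denominator <= 39, so the convergent 101/30 is the closest (its error is |431*30 - 101*128|/(128*30) = 2/3840).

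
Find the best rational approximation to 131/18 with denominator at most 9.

Expand x = 131/18 as a continued fraction with the Euclidean algorithm:
  131 = 7*18 + 5, so a_0 = 7.
  18 = 3*5 + 3, so a_1 = 3.
  5 = 1*3 + 2, so a_2 = 1.
  3 = 1*2 + 1, so a_3 = 1.
  2 = 2*1 + 0, so a_4 = 2.
so x = [7; 3, 1, 1, 2].
Convergents (p_i = a_i*p_{i-1} + p_{i-2}, q_i = a_i*q_{i-1} + q_{i-2} with p_{-2}=0, p_{-1}=1, q_{-2}=1, q_{-1}=0), until the denominator exceeds 9:
  i=0: a_0=7, p_0 = 7*1 + 0 = 7, q_0 = 7*0 + 1 = 1.
  i=1: a_1=3, p_1 = 3*7 + 1 = 22, q_1 = 3*1 + 0 = 3.
  i=2: a_2=1, p_2 = 1*22 + 7 = 29, q_2 = 1*3 + 1 = 4.
  i=3: a_3=1, p_3 = 1*29 + 22 = 51, q_3 = 1*4 + 3 = 7.
  i=4: a_4=2, p_4 = 2*51 + 29 = 131, q_4 = 2*7 + 4 = 18.
q_4 = 18 > 9, so the last convergent with denominator <= 9 is p_3/q_3 = 51/7.
The closest fraction with denominator <= 9 is either p_3/q_3 or the intermediate fraction (k*p_3 + p_2)/(k*q_3 + q_2) with the largest k >= 1 whose denominator stays <= 9; these approach x as k grows, and every other convergent or intermediate fraction in range is farther away.
Largest k: floor((9 - q_2)/q_3) = floor((9 - 4)/7) = 0.
Since k = 0, no intermediate fraction beyond p_3/q_3 has denominator <= 9, so the convergent 51/7 is the closest (its error is |131*7 - 51*18|/(18*7) = 1/126).

51/7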